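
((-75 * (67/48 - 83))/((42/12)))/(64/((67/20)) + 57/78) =85292675/967484 = 88.16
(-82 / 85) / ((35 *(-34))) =41/50575 = 0.00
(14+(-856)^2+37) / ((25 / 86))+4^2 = 63020082/25 = 2520803.28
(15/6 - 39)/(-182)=0.20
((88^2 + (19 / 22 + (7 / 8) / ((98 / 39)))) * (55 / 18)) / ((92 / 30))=238552525/30912 = 7717.15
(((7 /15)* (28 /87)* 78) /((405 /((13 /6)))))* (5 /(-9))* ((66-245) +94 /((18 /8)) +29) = 32262776/8562105 = 3.77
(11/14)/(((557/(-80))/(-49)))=3080/557 = 5.53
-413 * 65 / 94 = -26845/94 = -285.59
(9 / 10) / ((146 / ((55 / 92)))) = 99/26864 = 0.00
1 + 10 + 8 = 19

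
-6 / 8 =-3/4 = -0.75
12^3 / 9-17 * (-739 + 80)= 11395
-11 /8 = -1.38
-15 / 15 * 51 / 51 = -1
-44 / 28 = -11/7 = -1.57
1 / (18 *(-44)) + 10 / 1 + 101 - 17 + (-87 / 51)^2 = 22181255/228888 = 96.91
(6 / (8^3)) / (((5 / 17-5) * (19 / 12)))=-153/97280 = 0.00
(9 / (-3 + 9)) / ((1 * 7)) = 3/14 = 0.21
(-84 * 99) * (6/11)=-4536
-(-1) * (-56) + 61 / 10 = -49.90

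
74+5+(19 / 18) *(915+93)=1143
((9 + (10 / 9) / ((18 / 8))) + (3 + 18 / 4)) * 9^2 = 2753/2 = 1376.50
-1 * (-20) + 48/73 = 1508/73 = 20.66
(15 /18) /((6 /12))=5/3 = 1.67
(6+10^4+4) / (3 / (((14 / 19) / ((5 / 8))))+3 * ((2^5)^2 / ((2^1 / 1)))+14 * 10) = 1121120/187997 = 5.96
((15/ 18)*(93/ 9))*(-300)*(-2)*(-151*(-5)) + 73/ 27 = 105322573/27 = 3900836.04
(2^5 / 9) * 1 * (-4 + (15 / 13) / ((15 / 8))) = -1408/117 = -12.03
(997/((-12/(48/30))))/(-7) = 1994/105 = 18.99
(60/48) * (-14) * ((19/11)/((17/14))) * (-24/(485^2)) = 22344/8797415 = 0.00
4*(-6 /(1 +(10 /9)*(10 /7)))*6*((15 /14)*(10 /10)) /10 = -972/163 = -5.96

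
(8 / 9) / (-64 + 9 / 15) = -40/2853 = -0.01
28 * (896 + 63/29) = 729316/29 = 25148.83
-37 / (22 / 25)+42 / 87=-26517/638 = -41.56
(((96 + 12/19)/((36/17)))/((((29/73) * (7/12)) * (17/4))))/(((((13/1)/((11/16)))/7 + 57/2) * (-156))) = -327624/34418215 = -0.01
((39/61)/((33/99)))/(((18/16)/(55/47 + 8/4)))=15496/2867 = 5.40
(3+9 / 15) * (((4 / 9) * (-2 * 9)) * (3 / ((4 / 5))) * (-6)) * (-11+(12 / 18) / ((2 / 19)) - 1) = -3672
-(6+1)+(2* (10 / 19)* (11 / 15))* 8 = -0.82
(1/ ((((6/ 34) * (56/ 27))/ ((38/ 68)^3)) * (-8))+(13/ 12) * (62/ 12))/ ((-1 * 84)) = -51621637/783046656 = -0.07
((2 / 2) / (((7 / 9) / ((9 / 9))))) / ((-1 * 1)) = -9/7 = -1.29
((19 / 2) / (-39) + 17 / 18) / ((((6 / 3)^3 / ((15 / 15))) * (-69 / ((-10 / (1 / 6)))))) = 205/2691 = 0.08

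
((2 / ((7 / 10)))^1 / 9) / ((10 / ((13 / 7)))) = 26/441 = 0.06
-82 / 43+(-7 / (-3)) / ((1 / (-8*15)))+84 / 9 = -272.57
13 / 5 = 2.60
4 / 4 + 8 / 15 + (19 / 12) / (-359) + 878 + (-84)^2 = 170931293/21540 = 7935.53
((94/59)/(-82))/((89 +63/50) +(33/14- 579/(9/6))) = 8225/124196298 = 0.00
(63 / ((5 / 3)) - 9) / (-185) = -144/925 = -0.16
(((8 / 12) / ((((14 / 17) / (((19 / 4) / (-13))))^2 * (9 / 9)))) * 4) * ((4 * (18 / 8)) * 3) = 938961/66248 = 14.17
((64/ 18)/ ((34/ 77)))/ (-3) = -1232/459 = -2.68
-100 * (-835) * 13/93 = 1085500/93 = 11672.04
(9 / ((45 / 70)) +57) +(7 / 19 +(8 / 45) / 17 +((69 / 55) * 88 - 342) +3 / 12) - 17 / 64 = -149058631/930240 = -160.24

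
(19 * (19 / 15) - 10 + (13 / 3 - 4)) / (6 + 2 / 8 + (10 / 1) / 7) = 2016/1075 = 1.88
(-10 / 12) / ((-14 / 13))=65/84 = 0.77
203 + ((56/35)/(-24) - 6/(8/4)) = 2999/15 = 199.93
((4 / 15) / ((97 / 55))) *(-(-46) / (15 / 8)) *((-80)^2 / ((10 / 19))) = 39378944/873 = 45107.61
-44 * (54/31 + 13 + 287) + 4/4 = -411545/31 = -13275.65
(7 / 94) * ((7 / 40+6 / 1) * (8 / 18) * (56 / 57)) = 1274/6345 = 0.20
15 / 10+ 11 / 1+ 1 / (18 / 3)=38/3 = 12.67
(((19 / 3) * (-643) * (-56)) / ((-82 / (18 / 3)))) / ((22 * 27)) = -342076/12177 = -28.09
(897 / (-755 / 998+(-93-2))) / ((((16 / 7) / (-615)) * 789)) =1861769/582808 = 3.19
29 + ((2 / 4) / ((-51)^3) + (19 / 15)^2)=30.60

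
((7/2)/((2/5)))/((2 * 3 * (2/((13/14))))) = 65/96 = 0.68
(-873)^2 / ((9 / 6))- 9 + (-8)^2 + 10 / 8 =2032569/4 = 508142.25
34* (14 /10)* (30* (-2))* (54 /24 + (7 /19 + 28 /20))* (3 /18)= -181713/95 = -1912.77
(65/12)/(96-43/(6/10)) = 0.22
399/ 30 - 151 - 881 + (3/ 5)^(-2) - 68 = -97553/90 = -1083.92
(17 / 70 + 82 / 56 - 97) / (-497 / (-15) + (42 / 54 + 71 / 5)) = -120069/60620 = -1.98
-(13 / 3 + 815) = -2458/3 = -819.33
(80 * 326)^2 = 680166400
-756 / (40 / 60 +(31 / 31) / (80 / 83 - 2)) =27864/11 = 2533.09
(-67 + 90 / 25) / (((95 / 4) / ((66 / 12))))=-6974/475 = -14.68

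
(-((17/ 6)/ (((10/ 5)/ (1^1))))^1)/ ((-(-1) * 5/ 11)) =-187/60 = -3.12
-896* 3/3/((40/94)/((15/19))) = -1662.32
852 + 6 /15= 852.40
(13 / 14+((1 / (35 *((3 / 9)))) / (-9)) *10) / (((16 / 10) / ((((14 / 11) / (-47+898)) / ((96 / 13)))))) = 2275/21567744 = 0.00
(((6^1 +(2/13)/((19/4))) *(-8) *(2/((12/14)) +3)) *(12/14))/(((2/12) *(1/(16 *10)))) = -211788.55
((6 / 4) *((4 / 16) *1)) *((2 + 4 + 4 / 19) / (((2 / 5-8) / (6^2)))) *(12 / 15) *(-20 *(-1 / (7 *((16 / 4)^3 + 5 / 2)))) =-127440/336091 = -0.38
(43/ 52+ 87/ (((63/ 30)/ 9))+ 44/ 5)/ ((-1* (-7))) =696121/12740 = 54.64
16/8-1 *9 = -7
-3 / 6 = -1/2 = -0.50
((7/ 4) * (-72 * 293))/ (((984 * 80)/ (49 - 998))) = 5839197/13120 = 445.06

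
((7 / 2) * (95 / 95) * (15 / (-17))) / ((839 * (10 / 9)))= -189/57052 = 0.00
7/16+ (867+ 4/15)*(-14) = -2913911/240 = -12141.30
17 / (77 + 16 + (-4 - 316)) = -0.07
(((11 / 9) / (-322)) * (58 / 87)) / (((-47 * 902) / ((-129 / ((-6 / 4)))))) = 43/8376669 = 0.00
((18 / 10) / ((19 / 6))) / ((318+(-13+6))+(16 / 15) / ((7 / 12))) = 378/208031 = 0.00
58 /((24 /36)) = 87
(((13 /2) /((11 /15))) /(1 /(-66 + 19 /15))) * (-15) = 189345/22 = 8606.59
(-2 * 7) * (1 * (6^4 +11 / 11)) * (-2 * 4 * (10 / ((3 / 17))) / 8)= 3086860/3 = 1028953.33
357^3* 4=181997172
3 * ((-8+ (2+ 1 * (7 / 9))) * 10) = -470/3 = -156.67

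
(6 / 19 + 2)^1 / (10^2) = 11/475 = 0.02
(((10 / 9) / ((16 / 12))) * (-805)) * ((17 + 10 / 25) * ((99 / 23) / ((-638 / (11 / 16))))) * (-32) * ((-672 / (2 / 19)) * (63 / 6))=116132940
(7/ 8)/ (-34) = -0.03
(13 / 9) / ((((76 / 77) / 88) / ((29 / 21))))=91234/513 = 177.84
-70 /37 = -1.89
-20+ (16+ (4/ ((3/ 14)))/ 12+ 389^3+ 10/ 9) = 176591603/3 = 58863867.67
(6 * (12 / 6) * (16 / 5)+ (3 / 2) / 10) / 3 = 257/20 = 12.85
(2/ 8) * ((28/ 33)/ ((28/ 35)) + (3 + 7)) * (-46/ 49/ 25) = -1679/16170 = -0.10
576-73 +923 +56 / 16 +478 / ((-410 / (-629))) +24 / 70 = 6208283/2870 = 2163.16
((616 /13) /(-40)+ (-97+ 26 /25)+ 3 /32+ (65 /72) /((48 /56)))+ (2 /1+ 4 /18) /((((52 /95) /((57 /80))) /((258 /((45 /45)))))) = 650.30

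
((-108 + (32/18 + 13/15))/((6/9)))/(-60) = 4741/1800 = 2.63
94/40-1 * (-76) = 1567/20 = 78.35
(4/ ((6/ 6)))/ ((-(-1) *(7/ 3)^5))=972/16807 = 0.06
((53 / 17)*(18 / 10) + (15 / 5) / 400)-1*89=-83.38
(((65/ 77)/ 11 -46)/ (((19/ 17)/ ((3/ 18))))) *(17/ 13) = -11241233/1255254 = -8.96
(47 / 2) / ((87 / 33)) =517/58 = 8.91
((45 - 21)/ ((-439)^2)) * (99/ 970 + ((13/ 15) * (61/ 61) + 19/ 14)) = 189512/654287795 = 0.00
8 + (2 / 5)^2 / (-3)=596/75 = 7.95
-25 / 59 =-0.42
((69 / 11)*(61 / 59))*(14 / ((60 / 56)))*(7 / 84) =68747/9735 = 7.06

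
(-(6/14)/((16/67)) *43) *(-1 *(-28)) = -8643/4 = -2160.75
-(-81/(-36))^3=-729/64 = -11.39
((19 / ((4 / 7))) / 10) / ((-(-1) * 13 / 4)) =133/130 = 1.02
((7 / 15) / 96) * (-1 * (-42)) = 49/240 = 0.20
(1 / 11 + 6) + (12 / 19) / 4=1306/209 = 6.25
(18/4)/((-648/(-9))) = 1/16 = 0.06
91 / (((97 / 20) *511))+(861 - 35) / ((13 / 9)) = 52643534/92053 = 571.88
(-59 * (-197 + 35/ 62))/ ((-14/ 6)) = -2155683/434 = -4967.01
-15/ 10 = -3/2 = -1.50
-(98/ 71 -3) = 115/71 = 1.62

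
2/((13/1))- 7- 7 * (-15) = 1276/13 = 98.15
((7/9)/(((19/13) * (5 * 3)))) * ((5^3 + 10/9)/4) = 1.12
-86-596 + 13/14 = -9535/14 = -681.07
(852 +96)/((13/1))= 948/13 = 72.92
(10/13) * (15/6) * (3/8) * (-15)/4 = -1125/416 = -2.70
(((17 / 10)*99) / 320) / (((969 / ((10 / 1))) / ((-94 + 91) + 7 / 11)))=-39/3040 = -0.01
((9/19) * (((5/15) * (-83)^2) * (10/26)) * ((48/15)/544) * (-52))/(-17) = 7.53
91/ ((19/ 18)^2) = 29484/361 = 81.67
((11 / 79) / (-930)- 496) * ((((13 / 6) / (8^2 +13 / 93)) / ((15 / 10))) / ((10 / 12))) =-473734703/35342625 = -13.40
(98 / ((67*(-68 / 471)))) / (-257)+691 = 404566265/585446 = 691.04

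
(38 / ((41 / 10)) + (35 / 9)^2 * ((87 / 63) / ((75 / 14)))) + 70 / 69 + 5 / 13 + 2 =16.57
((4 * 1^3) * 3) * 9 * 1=108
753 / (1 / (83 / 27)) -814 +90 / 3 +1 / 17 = 234218/153 = 1530.84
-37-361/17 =-990/17 = -58.24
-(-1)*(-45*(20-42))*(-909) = -899910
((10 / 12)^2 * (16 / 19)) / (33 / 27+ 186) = 20/6403 = 0.00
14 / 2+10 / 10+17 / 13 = 121/13 = 9.31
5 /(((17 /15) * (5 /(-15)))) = -225/17 = -13.24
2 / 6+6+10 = 49/3 = 16.33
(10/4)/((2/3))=15/4 = 3.75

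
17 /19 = 0.89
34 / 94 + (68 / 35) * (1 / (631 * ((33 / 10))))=2484329/6850767 = 0.36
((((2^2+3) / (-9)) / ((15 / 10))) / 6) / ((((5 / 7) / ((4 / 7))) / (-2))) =56/405 = 0.14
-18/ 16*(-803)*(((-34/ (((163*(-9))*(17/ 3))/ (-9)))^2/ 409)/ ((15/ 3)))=65043/108667210 = 0.00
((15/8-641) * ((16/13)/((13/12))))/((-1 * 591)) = 40904/33293 = 1.23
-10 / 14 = -5/7 = -0.71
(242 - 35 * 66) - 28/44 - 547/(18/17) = -511879/198 = -2585.25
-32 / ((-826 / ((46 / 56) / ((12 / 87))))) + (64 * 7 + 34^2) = 4637831/2891 = 1604.23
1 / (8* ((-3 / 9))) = -0.38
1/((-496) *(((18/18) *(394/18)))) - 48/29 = -4690437/2833648 = -1.66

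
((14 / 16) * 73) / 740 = 511/5920 = 0.09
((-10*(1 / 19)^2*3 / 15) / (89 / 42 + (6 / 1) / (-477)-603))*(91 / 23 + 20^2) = 241892/64947377 = 0.00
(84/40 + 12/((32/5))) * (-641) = -101919/40 = -2547.98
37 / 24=1.54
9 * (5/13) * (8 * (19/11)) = 6840/143 = 47.83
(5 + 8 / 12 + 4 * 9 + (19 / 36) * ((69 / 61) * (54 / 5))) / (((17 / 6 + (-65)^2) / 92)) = 8100508/7736935 = 1.05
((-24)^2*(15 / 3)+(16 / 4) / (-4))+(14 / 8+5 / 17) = 195911/68 = 2881.04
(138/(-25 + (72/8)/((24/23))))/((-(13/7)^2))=54096/22139 = 2.44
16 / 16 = 1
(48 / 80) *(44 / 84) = 11/35 = 0.31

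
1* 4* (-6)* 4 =-96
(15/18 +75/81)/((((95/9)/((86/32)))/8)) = 43/12 = 3.58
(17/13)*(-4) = -68/13 = -5.23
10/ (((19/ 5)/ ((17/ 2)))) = 425/19 = 22.37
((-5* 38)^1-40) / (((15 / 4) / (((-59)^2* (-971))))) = 621929384/3 = 207309794.67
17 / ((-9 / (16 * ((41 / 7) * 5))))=-55760/63 = -885.08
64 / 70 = 32/35 = 0.91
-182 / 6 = -91/3 = -30.33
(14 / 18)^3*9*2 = 686/81 = 8.47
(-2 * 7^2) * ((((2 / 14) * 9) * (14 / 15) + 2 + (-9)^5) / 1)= 28932442/5 = 5786488.40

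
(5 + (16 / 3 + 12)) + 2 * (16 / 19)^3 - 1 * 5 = 381244/20577 = 18.53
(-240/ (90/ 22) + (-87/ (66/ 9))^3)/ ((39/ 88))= -55212791/14157 = -3900.03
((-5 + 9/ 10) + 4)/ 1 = -1/10 = -0.10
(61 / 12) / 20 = 61/240 = 0.25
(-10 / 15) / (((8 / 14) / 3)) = -7/2 = -3.50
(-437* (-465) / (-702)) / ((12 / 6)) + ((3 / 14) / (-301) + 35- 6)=-114122143/986076 = -115.73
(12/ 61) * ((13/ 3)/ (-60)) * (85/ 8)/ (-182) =17/20496 = 0.00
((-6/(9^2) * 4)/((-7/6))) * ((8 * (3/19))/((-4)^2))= 8/399 = 0.02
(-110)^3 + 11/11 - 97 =-1331096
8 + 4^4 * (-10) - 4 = -2556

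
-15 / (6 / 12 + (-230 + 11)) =30/437 = 0.07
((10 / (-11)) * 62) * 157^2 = -15282380/11 = -1389307.27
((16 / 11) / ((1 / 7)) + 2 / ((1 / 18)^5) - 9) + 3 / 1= 41570542/11 = 3779140.18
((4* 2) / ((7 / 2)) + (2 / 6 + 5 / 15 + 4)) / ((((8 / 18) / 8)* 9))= 292/21 = 13.90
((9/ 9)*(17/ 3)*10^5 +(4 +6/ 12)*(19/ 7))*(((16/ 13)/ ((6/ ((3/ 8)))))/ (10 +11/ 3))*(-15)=-357007695/7462 = -47843.43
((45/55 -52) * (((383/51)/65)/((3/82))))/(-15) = 17681578/1640925 = 10.78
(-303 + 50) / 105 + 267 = 264.59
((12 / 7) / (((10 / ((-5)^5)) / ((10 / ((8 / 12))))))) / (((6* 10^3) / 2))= -2.68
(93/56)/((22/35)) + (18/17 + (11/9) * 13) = 527513/26928 = 19.59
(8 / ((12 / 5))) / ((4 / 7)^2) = 245/24 = 10.21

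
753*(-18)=-13554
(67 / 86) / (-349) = -67/30014 = 0.00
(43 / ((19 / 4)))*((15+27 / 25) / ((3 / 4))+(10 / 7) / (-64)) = 5157377/26600 = 193.89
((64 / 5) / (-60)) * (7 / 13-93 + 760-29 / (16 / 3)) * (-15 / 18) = 137717/1170 = 117.71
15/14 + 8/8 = 29/14 = 2.07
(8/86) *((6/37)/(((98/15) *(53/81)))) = 14580/4131827 = 0.00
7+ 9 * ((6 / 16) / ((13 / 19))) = 1241/104 = 11.93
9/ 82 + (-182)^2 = 2716177/82 = 33124.11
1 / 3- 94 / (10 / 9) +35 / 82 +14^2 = 137957/1230 = 112.16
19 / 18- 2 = -17/18 = -0.94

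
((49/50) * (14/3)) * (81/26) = 9261/650 = 14.25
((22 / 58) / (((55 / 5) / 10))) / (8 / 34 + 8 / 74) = 3145/3132 = 1.00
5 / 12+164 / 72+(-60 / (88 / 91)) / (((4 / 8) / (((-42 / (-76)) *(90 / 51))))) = -15134459/127908 = -118.32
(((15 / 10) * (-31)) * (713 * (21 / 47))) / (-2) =1392489/188 = 7406.86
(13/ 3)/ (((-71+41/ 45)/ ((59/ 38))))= -11505/119852 = -0.10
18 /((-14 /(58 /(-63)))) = 58/49 = 1.18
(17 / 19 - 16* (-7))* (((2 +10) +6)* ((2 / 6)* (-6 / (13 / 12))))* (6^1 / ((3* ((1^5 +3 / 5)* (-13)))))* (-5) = -1803.64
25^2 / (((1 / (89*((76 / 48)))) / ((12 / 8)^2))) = 3170625/16 = 198164.06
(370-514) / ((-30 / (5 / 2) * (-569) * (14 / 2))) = -12/3983 = 0.00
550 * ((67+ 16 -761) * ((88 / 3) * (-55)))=601612000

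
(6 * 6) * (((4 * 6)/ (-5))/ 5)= -864/25 = -34.56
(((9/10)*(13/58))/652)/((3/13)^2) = 2197/378160 = 0.01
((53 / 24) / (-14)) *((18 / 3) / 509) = -53/28504 = 0.00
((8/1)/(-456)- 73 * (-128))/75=532607/4275 = 124.59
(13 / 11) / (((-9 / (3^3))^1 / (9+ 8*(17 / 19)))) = -11973/209 = -57.29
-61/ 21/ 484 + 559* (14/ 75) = 26512963/254100 = 104.34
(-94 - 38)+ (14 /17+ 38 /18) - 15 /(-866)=-17098607/132498 = -129.05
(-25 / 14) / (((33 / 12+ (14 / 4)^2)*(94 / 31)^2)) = -4805/371112 = -0.01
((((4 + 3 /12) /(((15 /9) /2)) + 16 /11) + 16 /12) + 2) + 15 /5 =4253/330 = 12.89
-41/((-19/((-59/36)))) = -3.54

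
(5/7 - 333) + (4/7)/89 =-207010/623 = -332.28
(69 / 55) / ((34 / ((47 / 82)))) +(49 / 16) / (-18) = -1644919/11040480 = -0.15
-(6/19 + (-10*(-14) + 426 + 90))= -12470/19 = -656.32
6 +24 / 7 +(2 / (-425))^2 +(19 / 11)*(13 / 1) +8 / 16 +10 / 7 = 940514991/27816250 = 33.81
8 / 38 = 4/19 = 0.21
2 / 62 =1/31 = 0.03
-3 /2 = -1.50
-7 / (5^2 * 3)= -0.09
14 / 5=2.80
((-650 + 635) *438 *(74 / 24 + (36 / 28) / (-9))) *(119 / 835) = -2753.24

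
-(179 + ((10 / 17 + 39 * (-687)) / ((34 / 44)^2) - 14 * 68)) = 224245713/4913 = 45643.34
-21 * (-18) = 378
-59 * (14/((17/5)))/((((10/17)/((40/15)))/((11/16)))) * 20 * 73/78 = -1658195/117 = -14172.61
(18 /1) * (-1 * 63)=-1134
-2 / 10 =-1/5 = -0.20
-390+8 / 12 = -1168/3 = -389.33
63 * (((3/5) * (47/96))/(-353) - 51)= -181473201/56480 = -3213.05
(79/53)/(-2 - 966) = -79/51304 = 0.00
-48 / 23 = -2.09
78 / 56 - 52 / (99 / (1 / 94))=180739/130284 = 1.39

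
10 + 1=11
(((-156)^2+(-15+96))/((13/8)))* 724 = 141423264/13 = 10878712.62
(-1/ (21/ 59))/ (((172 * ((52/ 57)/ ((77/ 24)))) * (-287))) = 12331/61606272 = 0.00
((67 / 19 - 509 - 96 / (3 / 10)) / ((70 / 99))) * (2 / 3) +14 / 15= -1550854/1995 = -777.37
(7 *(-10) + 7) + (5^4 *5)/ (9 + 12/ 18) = 7548/29 = 260.28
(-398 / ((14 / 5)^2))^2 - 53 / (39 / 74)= 927607487/374556 = 2476.55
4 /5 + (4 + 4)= 44/5 = 8.80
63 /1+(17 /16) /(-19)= 19135/304 = 62.94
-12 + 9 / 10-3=-141/10 = -14.10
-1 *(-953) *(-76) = -72428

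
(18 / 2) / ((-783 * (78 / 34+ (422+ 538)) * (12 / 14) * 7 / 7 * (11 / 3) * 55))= -17/246015990 = 0.00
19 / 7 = 2.71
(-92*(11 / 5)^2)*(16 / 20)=-356.22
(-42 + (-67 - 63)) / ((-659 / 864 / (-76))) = -11294208/659 = -17138.40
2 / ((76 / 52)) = 26/19 = 1.37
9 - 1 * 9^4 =-6552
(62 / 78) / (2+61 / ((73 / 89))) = 2263/217425 = 0.01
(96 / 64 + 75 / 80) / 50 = 39/800 = 0.05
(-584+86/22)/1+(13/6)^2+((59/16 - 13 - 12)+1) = -943603/1584 = -595.71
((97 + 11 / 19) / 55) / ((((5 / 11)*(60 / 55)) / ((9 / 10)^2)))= 275319/95000 = 2.90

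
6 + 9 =15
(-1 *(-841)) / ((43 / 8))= 6728/43 = 156.47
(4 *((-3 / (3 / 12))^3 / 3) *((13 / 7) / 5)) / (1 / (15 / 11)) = -89856/77 = -1166.96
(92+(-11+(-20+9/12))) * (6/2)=741/4 = 185.25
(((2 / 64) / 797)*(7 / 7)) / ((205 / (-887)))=-887/5228320 = 0.00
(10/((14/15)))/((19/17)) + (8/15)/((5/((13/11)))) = 1065707/109725 = 9.71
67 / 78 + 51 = 4045/78 = 51.86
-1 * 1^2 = -1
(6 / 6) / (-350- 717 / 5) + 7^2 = 120878/2467 = 49.00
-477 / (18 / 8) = -212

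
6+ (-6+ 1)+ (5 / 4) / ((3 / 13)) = 6.42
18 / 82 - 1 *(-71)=2920/41 = 71.22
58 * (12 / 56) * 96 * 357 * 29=12352608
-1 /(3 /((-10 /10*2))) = 2/3 = 0.67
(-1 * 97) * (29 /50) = -2813/50 = -56.26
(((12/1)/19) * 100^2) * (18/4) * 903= 487620000/19 = 25664210.53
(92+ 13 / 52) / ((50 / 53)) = 19557/200 = 97.78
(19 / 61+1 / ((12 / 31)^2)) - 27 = -175811/8784 = -20.01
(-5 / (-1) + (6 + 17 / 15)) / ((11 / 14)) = 2548/165 = 15.44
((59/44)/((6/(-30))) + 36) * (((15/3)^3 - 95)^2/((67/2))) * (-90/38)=-26102250/14003 = -1864.05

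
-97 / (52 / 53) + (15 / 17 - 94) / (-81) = -6996841/71604 = -97.72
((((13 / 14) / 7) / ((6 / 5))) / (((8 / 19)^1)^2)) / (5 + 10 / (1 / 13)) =4693/1016064 = 0.00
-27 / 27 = -1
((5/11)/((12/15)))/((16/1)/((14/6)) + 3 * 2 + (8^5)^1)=175/10096504 = 0.00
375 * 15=5625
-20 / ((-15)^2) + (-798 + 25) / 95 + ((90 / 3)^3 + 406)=23425097/855 = 27397.77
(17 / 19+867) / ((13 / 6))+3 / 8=792261/1976 = 400.94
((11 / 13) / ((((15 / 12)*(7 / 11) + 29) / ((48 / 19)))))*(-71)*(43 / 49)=-23642432/5289011 = -4.47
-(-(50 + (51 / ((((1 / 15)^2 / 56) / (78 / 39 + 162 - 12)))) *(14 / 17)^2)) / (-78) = -563069225/663 = -849274.85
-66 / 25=-2.64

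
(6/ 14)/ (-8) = -3/56 = -0.05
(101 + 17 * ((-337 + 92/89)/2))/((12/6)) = -490339/356 = -1377.36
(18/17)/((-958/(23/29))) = -207/236147 = 0.00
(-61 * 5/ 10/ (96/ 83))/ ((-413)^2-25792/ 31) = -5063/32589504 = 0.00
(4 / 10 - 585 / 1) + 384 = -1003/5 = -200.60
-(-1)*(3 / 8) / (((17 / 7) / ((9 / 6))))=63/272 = 0.23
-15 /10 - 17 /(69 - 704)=-1871/1270 = -1.47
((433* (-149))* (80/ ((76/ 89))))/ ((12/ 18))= -172260390/19 = -9066336.32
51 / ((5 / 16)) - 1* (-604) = 3836/5 = 767.20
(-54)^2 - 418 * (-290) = 124136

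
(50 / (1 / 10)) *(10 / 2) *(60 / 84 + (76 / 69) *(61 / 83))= 3809.46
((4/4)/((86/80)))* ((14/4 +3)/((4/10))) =650/43 = 15.12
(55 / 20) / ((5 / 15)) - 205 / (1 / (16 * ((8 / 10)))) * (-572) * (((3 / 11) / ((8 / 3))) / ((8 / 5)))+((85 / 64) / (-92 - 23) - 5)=141228447/1472 = 95943.24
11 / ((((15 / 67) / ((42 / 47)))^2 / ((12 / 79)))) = 116139408/4362775 = 26.62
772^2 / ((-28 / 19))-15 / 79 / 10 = -447286013/1106 = -404417.73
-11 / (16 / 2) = -11/8 = -1.38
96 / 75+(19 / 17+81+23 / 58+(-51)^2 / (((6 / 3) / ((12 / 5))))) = 79003107/24650 = 3204.99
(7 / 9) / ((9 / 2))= 14/81 = 0.17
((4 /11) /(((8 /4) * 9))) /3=2/297 = 0.01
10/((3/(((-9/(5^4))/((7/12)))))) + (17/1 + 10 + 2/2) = 24428/875 = 27.92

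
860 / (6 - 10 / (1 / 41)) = -215/101 = -2.13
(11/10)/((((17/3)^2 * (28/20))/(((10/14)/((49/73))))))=36135/1387778 = 0.03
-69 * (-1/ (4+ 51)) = 69/55 = 1.25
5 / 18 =0.28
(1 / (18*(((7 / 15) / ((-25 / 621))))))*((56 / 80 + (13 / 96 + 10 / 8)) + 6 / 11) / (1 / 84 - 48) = 11975/45576432 = 0.00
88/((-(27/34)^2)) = -139.54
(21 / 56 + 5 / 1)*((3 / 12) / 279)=43/8928 = 0.00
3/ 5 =0.60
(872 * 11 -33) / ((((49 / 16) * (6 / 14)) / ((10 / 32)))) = 47795/21 = 2275.95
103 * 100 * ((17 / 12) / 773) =43775/2319 = 18.88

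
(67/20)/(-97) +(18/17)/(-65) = -21791/428740 = -0.05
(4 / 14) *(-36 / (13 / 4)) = -288/91 = -3.16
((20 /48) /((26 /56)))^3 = 42875/59319 = 0.72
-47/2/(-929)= 47/1858 = 0.03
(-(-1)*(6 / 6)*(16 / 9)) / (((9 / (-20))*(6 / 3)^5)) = -10/81 = -0.12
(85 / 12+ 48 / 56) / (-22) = -667/1848 = -0.36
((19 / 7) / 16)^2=361/12544 = 0.03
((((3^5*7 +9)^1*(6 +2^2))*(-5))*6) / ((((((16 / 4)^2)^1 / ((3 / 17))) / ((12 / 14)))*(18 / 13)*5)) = -166725/238 = -700.53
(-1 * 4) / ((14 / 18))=-36/7 = -5.14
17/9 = 1.89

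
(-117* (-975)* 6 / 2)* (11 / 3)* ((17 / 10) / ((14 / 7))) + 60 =4266645/4 = 1066661.25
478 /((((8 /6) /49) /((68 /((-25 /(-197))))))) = 235320834/25 = 9412833.36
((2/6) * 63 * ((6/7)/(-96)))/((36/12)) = -1/16 = -0.06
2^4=16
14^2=196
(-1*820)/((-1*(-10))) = -82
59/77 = 0.77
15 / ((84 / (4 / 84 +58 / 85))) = 1303/9996 = 0.13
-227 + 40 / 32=-903/4 = -225.75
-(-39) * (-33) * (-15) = 19305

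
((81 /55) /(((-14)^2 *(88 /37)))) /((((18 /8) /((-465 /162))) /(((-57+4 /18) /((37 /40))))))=11315/45738 = 0.25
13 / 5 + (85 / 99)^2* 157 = 5799038/49005 = 118.34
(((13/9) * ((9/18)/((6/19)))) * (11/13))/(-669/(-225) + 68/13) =3575/15156 = 0.24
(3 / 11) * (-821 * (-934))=2300442/11 = 209131.09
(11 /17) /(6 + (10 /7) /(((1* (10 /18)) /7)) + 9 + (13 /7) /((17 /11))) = 7/370 = 0.02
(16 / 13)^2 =256/169 = 1.51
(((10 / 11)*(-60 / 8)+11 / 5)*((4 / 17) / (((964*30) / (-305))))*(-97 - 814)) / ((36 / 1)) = -7057517/24336180 = -0.29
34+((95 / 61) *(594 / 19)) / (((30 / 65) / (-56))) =-358286/61 = -5873.54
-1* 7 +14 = 7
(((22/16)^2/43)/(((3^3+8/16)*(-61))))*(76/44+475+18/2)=-5343/419680 = -0.01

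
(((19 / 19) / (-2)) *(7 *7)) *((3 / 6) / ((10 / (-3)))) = 147/40 = 3.68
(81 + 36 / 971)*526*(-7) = -289725534/971 = -298378.51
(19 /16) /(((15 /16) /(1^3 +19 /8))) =171/40 = 4.28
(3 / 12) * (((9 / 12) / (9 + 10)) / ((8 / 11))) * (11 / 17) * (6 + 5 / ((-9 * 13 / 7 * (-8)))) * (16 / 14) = 683771/11286912 = 0.06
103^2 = 10609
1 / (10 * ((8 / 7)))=7/80 = 0.09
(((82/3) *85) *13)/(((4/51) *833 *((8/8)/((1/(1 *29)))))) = 45305/2842 = 15.94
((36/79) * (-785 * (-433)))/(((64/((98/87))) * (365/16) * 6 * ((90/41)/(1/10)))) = 136573829/150518700 = 0.91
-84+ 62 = -22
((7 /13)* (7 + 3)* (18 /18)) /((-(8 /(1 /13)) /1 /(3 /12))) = -35/2704 = -0.01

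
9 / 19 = 0.47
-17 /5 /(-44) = 17/220 = 0.08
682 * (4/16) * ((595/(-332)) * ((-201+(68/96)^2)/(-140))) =-669478139/1529856 = -437.61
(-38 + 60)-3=19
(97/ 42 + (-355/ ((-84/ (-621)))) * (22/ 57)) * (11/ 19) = -4435706/7581 = -585.11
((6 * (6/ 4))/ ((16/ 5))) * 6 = 135/8 = 16.88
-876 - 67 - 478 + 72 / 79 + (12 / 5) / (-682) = -1420.09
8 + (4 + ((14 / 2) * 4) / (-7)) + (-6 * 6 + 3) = -25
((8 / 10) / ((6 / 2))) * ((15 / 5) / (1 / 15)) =12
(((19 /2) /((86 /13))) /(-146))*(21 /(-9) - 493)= 183521/37668 = 4.87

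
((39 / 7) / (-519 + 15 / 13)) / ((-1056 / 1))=169/16587648 = 0.00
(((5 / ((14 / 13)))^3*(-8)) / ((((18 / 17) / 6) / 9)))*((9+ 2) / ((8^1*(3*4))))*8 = -51354875/1372 = -37430.67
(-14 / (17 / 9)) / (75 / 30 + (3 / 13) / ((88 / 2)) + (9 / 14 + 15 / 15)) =-1.79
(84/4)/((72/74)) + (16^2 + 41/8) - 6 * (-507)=79793/24 = 3324.71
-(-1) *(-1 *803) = -803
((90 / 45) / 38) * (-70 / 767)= -70/14573 = 0.00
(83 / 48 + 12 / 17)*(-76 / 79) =-37753/16116 = -2.34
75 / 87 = 25/29 = 0.86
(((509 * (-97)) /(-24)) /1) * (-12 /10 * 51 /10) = -2518023/200 = -12590.12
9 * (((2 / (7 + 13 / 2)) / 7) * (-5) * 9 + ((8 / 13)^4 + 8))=12939132/199927 = 64.72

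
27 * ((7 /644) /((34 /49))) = 1323/3128 = 0.42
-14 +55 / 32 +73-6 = 1751/32 = 54.72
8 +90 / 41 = 10.20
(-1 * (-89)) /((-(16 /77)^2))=-527681/256 = -2061.25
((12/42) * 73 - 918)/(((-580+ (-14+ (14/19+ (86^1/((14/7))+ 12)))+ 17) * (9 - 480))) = -95/25998 = 0.00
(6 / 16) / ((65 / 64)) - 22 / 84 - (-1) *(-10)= -27007/2730 = -9.89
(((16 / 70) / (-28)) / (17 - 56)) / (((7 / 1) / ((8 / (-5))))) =-16/334425 = 0.00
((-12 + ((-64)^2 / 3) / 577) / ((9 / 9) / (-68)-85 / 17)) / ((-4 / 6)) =-51544/17887 = -2.88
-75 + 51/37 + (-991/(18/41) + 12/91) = -141258497/60606 = -2330.77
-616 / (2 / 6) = -1848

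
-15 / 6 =-5/2 = -2.50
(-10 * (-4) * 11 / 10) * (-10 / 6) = -220/3 = -73.33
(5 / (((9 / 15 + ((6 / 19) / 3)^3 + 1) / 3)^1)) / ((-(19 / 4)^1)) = -9025/4576 = -1.97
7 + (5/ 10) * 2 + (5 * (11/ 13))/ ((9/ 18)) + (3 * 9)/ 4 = 1207/52 = 23.21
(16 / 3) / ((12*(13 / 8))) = 32/117 = 0.27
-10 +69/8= -11/8 = -1.38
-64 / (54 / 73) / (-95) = 2336/2565 = 0.91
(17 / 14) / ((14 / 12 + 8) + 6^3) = 51/9457 = 0.01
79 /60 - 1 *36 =-2081/60 = -34.68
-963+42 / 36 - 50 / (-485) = -559727/582 = -961.73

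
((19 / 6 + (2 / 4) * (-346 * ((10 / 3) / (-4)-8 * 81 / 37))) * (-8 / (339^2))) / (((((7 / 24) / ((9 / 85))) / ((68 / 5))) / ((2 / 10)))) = -90282496/413396375 = -0.22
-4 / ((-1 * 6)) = 0.67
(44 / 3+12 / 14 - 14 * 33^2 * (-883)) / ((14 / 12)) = 565413808/49 = 11539057.31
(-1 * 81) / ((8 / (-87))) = 880.88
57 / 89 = 0.64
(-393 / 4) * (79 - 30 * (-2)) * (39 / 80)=-2130453/320 = -6657.67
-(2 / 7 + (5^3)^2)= -15625.29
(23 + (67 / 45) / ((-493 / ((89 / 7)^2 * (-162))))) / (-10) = -12330781/1207850 = -10.21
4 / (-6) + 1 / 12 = -7/12 = -0.58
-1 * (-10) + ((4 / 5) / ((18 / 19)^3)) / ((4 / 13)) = 380767/29160 = 13.06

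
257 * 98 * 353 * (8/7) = 10160752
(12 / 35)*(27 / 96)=27/280 = 0.10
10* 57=570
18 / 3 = 6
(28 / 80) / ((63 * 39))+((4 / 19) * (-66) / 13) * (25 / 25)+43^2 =246477079/133380 = 1847.93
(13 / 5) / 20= 0.13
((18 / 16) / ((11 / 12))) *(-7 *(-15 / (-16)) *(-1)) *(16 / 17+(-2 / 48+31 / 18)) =1010835/47872 = 21.12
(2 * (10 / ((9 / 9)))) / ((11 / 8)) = 160/11 = 14.55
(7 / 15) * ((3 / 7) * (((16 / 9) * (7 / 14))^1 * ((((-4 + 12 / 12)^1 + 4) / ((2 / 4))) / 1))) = 16/45 = 0.36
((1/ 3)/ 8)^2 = 1/576 = 0.00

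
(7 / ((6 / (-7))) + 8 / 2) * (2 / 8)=-25/24 = -1.04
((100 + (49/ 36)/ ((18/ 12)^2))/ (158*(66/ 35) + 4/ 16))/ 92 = 285215/77774661 = 0.00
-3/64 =-0.05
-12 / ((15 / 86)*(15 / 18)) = -82.56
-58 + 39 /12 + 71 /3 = -373/12 = -31.08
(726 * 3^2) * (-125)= -816750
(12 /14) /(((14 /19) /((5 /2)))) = 285/98 = 2.91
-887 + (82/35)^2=-1079851/1225 = -881.51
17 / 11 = 1.55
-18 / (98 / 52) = -468/49 = -9.55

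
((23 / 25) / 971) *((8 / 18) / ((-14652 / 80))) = -368/160054785 = 0.00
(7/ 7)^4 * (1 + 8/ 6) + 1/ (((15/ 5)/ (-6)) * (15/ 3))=29/15 = 1.93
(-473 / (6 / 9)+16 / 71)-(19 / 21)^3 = -933714115/1315062 = -710.02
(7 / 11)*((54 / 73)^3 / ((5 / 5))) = 1102248/4279187 = 0.26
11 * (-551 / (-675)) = 6061/675 = 8.98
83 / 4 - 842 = -3285/4 = -821.25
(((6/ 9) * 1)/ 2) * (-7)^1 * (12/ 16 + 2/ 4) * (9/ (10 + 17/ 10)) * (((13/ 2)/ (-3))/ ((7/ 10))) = 125/18 = 6.94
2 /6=1/3 = 0.33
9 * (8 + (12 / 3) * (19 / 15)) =117.60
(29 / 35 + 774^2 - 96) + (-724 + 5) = 20939164/35 = 598261.83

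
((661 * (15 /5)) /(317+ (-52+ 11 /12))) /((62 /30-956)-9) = -89235/11522701 = -0.01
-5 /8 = -0.62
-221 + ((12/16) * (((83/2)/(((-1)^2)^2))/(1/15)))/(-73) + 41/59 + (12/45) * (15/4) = -7776741/34456 = -225.70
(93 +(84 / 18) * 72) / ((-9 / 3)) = -143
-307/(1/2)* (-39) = 23946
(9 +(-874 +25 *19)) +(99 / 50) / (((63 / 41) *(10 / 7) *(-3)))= -585451/1500 = -390.30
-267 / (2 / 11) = -2937/2 = -1468.50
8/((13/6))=48/13 = 3.69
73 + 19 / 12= 895/12 = 74.58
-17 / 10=-1.70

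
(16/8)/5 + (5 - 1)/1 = 22/5 = 4.40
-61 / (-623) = 61/623 = 0.10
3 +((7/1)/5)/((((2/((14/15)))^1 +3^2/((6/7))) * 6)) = 8014/2655 = 3.02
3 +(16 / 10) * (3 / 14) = 117/35 = 3.34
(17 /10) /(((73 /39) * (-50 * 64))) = -663/2336000 = 0.00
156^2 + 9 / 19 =462393/19 = 24336.47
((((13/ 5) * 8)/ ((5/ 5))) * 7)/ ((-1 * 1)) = -728/5 = -145.60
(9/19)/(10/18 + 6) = 81/1121 = 0.07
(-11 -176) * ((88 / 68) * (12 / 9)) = -968/3 = -322.67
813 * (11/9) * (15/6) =14905/6 = 2484.17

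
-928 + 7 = -921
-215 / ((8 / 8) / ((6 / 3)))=-430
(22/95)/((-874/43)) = -473/41515 = -0.01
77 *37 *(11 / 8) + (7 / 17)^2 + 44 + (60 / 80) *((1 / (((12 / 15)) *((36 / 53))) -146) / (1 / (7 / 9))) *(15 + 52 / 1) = -835331963/499392 = -1672.70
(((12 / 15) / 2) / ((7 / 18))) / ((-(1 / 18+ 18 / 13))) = -8424/11795 = -0.71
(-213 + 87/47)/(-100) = 2481/1175 = 2.11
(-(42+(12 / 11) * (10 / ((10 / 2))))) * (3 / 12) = -243/22 = -11.05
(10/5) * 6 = 12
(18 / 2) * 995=8955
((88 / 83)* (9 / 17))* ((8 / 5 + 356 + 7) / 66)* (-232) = -5075232/7055 = -719.38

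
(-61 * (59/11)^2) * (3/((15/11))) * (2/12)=-212341/330 = -643.46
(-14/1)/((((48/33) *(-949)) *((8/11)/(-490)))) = -207515/30368 = -6.83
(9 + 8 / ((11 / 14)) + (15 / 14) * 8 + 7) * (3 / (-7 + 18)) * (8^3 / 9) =456704/847 = 539.20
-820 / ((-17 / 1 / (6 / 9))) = 1640/51 = 32.16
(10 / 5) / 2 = 1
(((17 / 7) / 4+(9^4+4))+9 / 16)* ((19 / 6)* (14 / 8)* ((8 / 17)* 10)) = 23288015/136 = 171235.40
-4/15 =-0.27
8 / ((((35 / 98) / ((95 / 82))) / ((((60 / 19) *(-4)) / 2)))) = -163.90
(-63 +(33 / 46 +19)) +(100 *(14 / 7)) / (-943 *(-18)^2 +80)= -152041033/3512698 = -43.28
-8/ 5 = -1.60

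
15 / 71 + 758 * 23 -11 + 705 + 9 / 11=18129.03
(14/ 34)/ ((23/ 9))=63/391 = 0.16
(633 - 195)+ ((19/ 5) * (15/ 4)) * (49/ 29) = 53601/116 = 462.08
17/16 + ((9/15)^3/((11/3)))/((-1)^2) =24671/22000 = 1.12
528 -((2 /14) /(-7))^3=62118673/117649 = 528.00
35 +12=47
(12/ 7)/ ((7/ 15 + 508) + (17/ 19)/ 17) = 855/253624 = 0.00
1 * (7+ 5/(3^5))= 1706/243 = 7.02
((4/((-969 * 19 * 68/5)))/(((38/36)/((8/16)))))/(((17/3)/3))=-135/33698267 = 0.00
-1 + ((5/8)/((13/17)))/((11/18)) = 193/572 = 0.34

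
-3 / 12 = -1/4 = -0.25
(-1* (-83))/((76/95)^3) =10375/64 = 162.11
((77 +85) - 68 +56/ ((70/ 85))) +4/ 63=10210/63 = 162.06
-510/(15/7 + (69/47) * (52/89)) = -4977770/29287 = -169.97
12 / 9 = 4/3 = 1.33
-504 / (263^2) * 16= -8064/69169 = -0.12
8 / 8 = 1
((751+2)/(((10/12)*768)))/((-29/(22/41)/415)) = -687489/76096 = -9.03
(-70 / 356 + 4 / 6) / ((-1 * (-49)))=251/26166 = 0.01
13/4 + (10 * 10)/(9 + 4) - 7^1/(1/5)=-1251/52 = -24.06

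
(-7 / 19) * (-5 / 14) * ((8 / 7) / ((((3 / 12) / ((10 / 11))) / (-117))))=-93600/1463 = -63.98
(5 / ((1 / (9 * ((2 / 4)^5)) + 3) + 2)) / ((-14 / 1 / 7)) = -45/154 = -0.29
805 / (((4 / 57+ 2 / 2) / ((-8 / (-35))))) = 10488/61 = 171.93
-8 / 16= -1/2 = -0.50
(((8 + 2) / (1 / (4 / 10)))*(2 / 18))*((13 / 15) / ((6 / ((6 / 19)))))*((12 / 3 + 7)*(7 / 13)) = 308/2565 = 0.12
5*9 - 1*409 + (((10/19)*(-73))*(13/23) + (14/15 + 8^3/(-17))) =-414.90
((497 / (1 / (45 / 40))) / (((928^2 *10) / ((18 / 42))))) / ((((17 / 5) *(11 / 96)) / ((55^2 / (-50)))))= -63261/14640128 = 0.00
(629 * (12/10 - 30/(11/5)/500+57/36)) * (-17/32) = -19450567/21120 = -920.95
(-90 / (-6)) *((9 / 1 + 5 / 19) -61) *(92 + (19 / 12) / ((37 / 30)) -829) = 570954.51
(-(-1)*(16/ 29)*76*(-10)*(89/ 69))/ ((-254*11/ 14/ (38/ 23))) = 4.48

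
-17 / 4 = -4.25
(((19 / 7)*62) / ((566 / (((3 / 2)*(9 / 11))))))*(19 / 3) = 100719/43582 = 2.31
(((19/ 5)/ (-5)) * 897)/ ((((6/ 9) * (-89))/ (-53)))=-2709837/4450 = -608.95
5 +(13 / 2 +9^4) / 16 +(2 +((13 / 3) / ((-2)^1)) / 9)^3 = 265114985/629856 = 420.91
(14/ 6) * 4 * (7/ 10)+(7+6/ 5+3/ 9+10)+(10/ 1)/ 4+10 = 1127/30 = 37.57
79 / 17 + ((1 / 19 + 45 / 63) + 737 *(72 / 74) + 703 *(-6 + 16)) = 648550479/83657 = 7752.50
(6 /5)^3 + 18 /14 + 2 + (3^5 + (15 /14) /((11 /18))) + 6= 2461757/9625 = 255.77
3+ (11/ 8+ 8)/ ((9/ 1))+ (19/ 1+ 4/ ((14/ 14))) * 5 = 2857/24 = 119.04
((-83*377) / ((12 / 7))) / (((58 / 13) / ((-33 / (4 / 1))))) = 33752.47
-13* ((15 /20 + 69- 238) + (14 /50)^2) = 5465577/2500 = 2186.23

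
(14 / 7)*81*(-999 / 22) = -80919/11 = -7356.27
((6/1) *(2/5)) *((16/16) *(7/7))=12/5 = 2.40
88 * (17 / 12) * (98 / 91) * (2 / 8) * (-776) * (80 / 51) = -4780160/117 = -40856.07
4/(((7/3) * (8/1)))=3/14 = 0.21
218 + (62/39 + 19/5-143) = 15676/195 = 80.39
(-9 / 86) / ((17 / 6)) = -27/731 = -0.04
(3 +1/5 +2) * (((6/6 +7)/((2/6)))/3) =208/5 = 41.60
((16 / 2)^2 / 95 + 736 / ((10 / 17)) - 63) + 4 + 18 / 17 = 1928201/1615 = 1193.93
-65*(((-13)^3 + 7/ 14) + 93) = 273455/2 = 136727.50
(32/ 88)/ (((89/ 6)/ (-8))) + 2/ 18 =-0.09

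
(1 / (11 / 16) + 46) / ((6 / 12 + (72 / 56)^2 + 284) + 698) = 17052/353639 = 0.05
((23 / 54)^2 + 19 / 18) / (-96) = -3607/279936 = -0.01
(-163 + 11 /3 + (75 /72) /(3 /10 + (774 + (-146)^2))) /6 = -422366411/15905016 = -26.56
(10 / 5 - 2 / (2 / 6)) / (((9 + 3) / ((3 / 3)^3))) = -1/3 = -0.33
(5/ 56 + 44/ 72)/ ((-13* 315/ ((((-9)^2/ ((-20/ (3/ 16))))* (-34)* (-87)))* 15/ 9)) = 4698783/20384000 = 0.23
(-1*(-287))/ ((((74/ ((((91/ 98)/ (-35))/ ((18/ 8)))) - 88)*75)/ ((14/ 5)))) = -52234/31023375 = 0.00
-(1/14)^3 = -1/2744 = 0.00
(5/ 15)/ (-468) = -1/1404 = 0.00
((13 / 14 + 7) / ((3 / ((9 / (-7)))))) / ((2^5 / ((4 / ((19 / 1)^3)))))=-333/5377456 = 0.00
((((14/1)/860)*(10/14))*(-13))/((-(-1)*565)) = -13/48590 = 0.00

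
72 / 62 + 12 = 408/31 = 13.16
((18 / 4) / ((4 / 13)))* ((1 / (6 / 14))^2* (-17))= -10829/8 = -1353.62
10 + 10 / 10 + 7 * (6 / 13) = 185/13 = 14.23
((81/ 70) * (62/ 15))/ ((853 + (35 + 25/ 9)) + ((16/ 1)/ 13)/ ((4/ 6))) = 97929/18276475 = 0.01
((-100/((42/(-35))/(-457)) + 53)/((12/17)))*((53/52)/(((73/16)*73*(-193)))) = 102795991/120334149 = 0.85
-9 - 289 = -298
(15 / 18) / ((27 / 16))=40/81 = 0.49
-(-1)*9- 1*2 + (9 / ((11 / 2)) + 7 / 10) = 1027/110 = 9.34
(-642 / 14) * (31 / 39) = -3317/91 = -36.45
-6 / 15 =-2/5 = -0.40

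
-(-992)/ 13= 992/13 = 76.31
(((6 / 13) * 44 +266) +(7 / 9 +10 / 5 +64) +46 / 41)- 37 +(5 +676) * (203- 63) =95657.21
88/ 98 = 0.90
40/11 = 3.64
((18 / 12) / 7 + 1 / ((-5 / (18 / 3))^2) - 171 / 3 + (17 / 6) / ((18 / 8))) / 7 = -511117/66150 = -7.73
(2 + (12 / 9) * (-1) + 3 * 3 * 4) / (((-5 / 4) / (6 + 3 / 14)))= -1276/7 = -182.29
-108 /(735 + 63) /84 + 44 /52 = 20443/24206 = 0.84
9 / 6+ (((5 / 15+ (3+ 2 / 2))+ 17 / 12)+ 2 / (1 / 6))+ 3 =89/4 = 22.25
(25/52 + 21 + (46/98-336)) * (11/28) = -8802189/71344 = -123.38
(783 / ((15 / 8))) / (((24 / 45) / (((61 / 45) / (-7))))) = -5307/35 = -151.63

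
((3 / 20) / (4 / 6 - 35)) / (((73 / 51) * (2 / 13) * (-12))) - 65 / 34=-39064987/20451680 = -1.91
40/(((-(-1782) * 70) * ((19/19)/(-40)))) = -80/6237 = -0.01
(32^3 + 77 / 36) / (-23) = -1179725/828 = -1424.79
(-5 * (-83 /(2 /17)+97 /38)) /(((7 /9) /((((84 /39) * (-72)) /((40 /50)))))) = -216367200/247 = -875980.57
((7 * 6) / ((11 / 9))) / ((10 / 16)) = 3024/55 = 54.98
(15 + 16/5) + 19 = 186/5 = 37.20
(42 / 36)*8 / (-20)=-7/15 = -0.47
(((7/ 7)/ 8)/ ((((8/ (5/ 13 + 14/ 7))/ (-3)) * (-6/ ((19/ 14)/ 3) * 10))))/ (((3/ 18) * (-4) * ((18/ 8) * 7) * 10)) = -589/73382400 = 0.00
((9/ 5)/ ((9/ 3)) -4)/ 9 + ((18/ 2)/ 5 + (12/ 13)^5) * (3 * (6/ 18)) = 34960192/16708185 = 2.09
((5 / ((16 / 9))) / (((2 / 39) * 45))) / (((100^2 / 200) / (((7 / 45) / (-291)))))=-91/6984000 = 0.00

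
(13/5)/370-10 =-9.99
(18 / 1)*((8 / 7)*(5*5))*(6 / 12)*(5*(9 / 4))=20250/7 = 2892.86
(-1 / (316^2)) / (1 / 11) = -11/99856 = 0.00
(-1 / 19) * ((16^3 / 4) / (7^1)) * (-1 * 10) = 10240/133 = 76.99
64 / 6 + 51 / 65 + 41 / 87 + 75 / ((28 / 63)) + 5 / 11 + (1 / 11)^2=165257031/912340 = 181.14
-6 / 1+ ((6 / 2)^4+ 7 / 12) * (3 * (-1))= -1003/4 = -250.75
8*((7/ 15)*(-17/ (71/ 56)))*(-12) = 213248/355 = 600.70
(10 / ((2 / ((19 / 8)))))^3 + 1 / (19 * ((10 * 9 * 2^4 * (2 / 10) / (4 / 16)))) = 146611129/87552 = 1674.56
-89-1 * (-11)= -78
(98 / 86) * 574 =28126/43 = 654.09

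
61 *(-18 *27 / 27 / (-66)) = 183/11 = 16.64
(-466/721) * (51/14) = -2.35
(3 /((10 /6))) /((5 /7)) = 63/25 = 2.52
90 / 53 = 1.70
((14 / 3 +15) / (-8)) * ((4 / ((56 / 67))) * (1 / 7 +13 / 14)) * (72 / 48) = -59295/3136 = -18.91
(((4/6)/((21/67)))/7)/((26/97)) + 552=3171115/5733 = 553.13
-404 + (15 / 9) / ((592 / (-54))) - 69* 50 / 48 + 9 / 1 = -17280/37 = -467.03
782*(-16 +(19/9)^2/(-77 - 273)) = -177498751/14175 = -12521.96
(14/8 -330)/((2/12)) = -3939/2 = -1969.50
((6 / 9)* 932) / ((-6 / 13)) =-12116/9 = -1346.22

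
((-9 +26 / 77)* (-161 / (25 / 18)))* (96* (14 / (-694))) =-185564736/95425 = -1944.61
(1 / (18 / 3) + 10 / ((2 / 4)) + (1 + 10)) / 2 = 187/12 = 15.58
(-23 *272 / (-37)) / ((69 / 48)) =4352/37 = 117.62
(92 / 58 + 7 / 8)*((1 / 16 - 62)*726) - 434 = -206213047/1856 = -111106.17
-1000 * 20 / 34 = -10000/17 = -588.24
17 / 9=1.89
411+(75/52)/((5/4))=5358/13 = 412.15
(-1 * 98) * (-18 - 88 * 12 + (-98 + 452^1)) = 70560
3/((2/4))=6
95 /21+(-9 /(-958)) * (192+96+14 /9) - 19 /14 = 16919/2874 = 5.89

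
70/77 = 10/11 = 0.91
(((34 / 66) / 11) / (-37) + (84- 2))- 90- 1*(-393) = 5170918/13431 = 385.00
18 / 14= 9/7 = 1.29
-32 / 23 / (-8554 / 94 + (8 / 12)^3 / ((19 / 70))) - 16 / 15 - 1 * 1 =-32639459/15912435 = -2.05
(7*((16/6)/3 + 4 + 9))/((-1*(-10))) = 175/18 = 9.72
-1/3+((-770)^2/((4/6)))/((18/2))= 296449/3 = 98816.33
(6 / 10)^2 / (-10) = -9/250 = -0.04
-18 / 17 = -1.06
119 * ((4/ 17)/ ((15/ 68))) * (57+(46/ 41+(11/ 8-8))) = 4020058/615 = 6536.68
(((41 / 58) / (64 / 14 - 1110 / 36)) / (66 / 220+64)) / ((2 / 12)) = -51660/20567641 = 0.00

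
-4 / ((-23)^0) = -4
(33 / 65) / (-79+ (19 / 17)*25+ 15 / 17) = -0.01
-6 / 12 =-1/2 = -0.50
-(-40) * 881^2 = 31046440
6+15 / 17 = 117/17 = 6.88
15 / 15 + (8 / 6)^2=25/9 = 2.78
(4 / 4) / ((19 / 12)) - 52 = -976/19 = -51.37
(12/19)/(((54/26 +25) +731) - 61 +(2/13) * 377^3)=13/169692686 = 0.00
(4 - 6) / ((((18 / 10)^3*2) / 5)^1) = -625/729 = -0.86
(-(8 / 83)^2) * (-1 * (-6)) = -384/6889 = -0.06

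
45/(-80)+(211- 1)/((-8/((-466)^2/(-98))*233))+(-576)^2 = 37186809/112 = 332025.08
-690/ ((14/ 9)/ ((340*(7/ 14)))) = -527850/7 = -75407.14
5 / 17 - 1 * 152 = -2579/17 = -151.71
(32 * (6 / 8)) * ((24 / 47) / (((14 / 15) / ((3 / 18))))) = 720/329 = 2.19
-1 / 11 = -0.09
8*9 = 72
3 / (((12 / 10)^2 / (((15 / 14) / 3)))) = 125/168 = 0.74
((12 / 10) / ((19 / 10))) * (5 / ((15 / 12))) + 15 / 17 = 1101/323 = 3.41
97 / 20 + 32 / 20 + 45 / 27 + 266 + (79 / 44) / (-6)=361439/1320 = 273.82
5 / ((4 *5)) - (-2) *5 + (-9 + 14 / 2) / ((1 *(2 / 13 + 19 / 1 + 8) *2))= 14421/1412 = 10.21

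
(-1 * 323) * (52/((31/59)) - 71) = -280041/31 = -9033.58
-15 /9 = -5/3 = -1.67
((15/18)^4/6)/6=625/46656 = 0.01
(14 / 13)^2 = 196/169 = 1.16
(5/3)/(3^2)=5/27 = 0.19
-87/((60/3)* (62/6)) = -261/620 = -0.42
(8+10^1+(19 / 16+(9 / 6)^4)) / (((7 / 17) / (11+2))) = 21437/28 = 765.61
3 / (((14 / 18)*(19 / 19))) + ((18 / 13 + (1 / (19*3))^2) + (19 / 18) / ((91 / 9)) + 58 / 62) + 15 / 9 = 20814983/2618694 = 7.95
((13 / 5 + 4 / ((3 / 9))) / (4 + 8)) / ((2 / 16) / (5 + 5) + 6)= 292/1443 = 0.20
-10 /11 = -0.91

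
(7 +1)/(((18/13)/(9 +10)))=988/9 = 109.78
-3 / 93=-1/31 = -0.03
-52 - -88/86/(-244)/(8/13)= -1091311/20984 = -52.01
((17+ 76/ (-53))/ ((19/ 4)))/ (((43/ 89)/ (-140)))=-41118000/43301 = -949.59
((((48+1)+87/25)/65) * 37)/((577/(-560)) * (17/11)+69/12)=59806208/8323575 = 7.19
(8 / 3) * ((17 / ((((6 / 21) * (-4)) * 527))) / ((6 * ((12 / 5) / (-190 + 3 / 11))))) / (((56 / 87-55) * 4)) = -2118305/464425632 = 0.00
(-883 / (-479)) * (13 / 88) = 11479/42152 = 0.27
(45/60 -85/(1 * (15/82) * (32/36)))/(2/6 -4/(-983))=-1539378/995 = -1547.11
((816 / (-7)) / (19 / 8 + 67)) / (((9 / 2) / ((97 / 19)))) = -422144/221445 = -1.91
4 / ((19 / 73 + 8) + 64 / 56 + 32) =0.10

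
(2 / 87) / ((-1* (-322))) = 1/14007 = 0.00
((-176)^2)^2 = 959512576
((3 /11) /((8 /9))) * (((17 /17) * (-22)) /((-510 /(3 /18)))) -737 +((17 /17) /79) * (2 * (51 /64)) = -158361751/214880 = -736.98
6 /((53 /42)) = 252/53 = 4.75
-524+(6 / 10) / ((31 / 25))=-16229/31 = -523.52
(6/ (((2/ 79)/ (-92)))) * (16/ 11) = -348864/11 = -31714.91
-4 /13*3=-12/13 = -0.92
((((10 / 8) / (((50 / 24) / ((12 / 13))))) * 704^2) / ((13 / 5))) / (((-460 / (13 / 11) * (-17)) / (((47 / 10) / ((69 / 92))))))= 12705792/127075 = 99.99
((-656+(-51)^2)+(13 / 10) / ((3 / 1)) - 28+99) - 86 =57913/30 = 1930.43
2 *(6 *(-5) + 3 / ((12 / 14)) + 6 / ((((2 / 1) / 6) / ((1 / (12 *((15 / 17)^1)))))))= -248/5 = -49.60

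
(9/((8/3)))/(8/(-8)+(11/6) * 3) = 3/4 = 0.75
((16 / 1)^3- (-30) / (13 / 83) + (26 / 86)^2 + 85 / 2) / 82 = 208166663/3942068 = 52.81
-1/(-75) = 1/75 = 0.01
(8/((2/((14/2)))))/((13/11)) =308/13 = 23.69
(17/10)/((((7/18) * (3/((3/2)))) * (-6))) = -51/140 = -0.36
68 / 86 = 34/43 = 0.79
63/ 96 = 21/32 = 0.66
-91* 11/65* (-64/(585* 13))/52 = 1232/494325 = 0.00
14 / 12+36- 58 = -125/6 = -20.83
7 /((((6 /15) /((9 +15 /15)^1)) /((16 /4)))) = 700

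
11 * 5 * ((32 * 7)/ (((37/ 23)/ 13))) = 3683680/37 = 99558.92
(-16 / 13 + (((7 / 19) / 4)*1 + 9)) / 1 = 7767/988 = 7.86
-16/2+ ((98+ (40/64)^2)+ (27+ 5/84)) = 157853/1344 = 117.45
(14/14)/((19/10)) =10/19 = 0.53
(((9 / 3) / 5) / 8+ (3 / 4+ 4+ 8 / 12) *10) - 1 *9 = 5429/120 = 45.24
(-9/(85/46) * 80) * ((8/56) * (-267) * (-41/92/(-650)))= 394092/38675 = 10.19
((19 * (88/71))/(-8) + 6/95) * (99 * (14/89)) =-26928594/600305 = -44.86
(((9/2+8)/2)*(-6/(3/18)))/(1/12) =-2700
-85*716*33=-2008380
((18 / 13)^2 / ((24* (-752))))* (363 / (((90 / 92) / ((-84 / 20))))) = 525987/3177200 = 0.17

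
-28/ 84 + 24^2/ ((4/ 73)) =31535/3 = 10511.67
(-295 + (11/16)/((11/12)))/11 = -107/4 = -26.75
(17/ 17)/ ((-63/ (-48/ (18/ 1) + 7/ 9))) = 17/567 = 0.03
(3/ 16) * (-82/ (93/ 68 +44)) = -2091/6170 = -0.34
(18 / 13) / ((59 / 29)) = 522/767 = 0.68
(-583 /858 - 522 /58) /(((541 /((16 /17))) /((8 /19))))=-48320/6814977 = -0.01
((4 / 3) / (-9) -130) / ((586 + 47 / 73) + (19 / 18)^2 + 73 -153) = -3078264/12009493 = -0.26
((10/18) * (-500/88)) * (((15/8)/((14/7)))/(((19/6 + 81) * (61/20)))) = -3125/271084 = -0.01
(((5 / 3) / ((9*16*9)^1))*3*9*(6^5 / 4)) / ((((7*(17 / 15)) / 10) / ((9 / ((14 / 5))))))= 455625/1666 = 273.48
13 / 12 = 1.08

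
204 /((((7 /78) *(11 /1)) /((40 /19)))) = 636480/1463 = 435.05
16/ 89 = 0.18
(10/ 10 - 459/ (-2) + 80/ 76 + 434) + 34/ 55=1392297/2090 = 666.17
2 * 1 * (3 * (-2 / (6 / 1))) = -2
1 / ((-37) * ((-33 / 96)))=32/407 = 0.08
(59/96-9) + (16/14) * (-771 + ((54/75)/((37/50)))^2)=-888.45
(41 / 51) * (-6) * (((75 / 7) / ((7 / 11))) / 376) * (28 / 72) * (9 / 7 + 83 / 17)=-4137925/7986804 = -0.52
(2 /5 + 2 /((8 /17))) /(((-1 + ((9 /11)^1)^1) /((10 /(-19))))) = 13.46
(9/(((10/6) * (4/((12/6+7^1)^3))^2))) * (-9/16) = -129140163/1280 = -100890.75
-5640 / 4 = -1410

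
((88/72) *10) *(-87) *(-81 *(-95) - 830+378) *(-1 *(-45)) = -346577550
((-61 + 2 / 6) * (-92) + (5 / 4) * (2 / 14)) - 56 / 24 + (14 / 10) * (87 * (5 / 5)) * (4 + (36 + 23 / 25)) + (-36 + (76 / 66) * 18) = 406096531/38500 = 10547.96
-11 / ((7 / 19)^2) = -3971/49 = -81.04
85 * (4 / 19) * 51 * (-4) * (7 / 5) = -97104/19 = -5110.74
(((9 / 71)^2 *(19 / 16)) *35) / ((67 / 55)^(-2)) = 48359997/48796880 = 0.99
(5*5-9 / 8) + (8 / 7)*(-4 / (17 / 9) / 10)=112493/4760 = 23.63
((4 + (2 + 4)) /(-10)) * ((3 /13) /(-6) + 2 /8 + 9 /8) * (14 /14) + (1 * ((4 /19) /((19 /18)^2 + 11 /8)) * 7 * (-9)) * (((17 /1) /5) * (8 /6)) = -406242769/15936440 = -25.49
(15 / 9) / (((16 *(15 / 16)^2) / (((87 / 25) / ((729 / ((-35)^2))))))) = 22736/32805 = 0.69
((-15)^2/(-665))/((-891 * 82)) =5/1079694 = 0.00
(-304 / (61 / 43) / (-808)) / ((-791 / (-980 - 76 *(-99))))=-10692896/4873351 = -2.19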